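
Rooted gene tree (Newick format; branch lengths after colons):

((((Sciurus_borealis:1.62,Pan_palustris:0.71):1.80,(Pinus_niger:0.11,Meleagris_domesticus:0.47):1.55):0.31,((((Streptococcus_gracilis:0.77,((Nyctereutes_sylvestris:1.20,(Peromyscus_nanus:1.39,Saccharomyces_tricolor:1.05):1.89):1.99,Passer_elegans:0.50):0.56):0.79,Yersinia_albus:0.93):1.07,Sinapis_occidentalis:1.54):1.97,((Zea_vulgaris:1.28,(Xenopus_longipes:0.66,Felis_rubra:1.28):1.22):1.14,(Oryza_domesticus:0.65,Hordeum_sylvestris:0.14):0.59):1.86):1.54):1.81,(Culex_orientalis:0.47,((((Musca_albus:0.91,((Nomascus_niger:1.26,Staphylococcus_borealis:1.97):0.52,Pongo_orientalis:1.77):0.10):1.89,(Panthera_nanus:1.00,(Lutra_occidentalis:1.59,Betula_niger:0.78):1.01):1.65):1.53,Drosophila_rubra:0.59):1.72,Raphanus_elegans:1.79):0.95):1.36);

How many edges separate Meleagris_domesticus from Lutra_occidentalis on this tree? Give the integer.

11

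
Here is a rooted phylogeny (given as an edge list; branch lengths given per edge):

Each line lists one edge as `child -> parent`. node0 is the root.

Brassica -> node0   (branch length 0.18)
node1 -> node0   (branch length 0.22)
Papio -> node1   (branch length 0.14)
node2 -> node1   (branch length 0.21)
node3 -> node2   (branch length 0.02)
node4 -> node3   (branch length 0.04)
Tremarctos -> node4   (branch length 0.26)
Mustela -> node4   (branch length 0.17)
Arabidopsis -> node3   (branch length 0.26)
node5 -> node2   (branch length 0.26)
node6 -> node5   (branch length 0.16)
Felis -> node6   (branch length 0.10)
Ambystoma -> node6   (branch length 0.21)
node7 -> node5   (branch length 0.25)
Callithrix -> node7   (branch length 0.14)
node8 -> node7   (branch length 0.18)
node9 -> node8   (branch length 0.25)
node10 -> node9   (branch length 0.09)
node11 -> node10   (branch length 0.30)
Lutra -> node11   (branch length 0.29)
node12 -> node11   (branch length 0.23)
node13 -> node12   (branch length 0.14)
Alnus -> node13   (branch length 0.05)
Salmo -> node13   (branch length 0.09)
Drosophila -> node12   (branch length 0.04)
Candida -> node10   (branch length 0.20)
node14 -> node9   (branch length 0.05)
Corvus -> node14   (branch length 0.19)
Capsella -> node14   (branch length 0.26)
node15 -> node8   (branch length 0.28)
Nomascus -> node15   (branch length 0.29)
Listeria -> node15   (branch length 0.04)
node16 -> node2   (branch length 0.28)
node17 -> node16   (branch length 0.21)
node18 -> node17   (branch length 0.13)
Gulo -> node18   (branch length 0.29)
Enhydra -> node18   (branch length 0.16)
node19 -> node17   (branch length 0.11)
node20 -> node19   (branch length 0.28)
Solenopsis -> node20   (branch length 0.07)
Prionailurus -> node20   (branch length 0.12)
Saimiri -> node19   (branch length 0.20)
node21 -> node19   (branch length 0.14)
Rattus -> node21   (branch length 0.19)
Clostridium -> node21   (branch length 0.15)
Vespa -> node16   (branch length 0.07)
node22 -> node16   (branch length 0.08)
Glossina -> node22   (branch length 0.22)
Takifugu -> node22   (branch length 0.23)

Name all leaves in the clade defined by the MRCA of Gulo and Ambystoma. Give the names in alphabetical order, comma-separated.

Alnus, Ambystoma, Arabidopsis, Callithrix, Candida, Capsella, Clostridium, Corvus, Drosophila, Enhydra, Felis, Glossina, Gulo, Listeria, Lutra, Mustela, Nomascus, Prionailurus, Rattus, Saimiri, Salmo, Solenopsis, Takifugu, Tremarctos, Vespa

Tracing Gulo: it sits inside (Gulo,Enhydra).
Tracing Ambystoma: it sits inside (Felis,Ambystoma).
The smallest clade enclosing both is (((Tremarctos,Mustela),Arabidopsis),((Felis,Ambystoma),(Callithrix,((((Lutra,((Alnus,Salmo),Drosophila)),Candida),(Corvus,Capsella)),(Nomascus,Listeria)))),(((Gulo,Enhydra),((Solenopsis,Prionailurus),Saimiri,(Rattus,Clostridium))),Vespa,(Glossina,Takifugu))); the answer is its 25 terminal taxa in alphabetical order.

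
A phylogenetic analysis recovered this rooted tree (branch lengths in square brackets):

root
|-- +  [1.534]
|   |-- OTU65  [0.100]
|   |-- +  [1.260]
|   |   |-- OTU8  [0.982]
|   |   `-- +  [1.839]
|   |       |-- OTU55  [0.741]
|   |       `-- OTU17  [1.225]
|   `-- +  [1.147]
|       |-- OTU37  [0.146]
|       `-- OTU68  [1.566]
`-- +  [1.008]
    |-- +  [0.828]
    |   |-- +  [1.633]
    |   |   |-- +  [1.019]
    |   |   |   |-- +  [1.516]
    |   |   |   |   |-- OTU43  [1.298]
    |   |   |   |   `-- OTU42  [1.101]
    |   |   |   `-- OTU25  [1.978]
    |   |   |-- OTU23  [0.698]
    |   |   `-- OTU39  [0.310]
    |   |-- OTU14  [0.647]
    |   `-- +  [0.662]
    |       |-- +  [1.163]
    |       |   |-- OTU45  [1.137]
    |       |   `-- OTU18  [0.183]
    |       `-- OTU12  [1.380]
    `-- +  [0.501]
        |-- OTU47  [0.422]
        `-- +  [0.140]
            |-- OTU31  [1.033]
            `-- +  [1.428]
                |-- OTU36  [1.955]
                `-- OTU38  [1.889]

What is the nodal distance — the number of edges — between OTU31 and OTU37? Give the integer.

7

The MRCA of OTU31 and OTU37 is the root of the tree.
From OTU31 up to that node: 4 branches. From OTU37 up to the same node: 3 branches. Total: 4 + 3 = 7.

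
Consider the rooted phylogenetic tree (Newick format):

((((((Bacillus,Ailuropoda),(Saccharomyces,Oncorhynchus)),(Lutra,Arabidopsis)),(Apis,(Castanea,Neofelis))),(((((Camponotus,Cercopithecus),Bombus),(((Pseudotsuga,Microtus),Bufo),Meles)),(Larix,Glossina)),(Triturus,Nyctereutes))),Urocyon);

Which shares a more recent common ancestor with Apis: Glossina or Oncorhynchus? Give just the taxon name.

The MRCA of Apis and Oncorhynchus subtends ((((Bacillus,Ailuropoda),(Saccharomyces,Oncorhynchus)),(Lutra,Arabidopsis)),(Apis,(Castanea,Neofelis))) (9 taxa).
The MRCA of Apis and Glossina subtends (((((Bacillus,Ailuropoda),(Saccharomyces,Oncorhynchus)),(Lutra,Arabidopsis)),(Apis,(Castanea,Neofelis))),(((((Camponotus,Cercopithecus),Bombus),(((Pseudotsuga,Microtus),Bufo),Meles)),(Larix,Glossina)),(Triturus,Nyctereutes))) (20 taxa).
The first is nested inside the second, so Apis shares a more recent common ancestor with Oncorhynchus.

Oncorhynchus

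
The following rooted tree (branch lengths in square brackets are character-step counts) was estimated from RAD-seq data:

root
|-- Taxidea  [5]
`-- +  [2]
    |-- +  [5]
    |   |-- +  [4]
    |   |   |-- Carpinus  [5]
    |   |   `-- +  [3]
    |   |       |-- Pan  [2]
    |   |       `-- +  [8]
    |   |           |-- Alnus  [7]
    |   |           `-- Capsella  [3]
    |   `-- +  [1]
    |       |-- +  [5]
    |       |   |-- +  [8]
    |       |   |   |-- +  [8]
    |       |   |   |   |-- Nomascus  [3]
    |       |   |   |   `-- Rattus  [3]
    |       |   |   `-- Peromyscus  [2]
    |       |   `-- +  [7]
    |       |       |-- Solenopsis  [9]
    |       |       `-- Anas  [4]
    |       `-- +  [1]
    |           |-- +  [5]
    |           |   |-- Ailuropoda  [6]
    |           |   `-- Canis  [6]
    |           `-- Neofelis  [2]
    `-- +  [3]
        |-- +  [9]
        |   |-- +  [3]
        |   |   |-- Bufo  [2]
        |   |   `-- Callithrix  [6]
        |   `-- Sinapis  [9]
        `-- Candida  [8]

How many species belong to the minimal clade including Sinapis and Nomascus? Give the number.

16

The MRCA of Sinapis and Nomascus is the node subtending (((Carpinus,(Pan,(Alnus,Capsella))),((((Nomascus,Rattus),Peromyscus),(Solenopsis,Anas)),((Ailuropoda,Canis),Neofelis))),(((Bufo,Callithrix),Sinapis),Candida)).
That clade contains 16 terminal taxa: Ailuropoda, Alnus, Anas, Bufo, Callithrix, Candida, Canis, Capsella, Carpinus, Neofelis, Nomascus, Pan, Peromyscus, Rattus, Sinapis, Solenopsis.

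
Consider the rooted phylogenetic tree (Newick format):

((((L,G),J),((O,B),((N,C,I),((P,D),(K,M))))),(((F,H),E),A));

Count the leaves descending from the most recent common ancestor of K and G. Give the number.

12

The MRCA of K and G is the node subtending (((L,G),J),((O,B),((N,C,I),((P,D),(K,M))))).
That clade contains 12 terminal taxa: B, C, D, G, I, J, K, L, M, N, O, P.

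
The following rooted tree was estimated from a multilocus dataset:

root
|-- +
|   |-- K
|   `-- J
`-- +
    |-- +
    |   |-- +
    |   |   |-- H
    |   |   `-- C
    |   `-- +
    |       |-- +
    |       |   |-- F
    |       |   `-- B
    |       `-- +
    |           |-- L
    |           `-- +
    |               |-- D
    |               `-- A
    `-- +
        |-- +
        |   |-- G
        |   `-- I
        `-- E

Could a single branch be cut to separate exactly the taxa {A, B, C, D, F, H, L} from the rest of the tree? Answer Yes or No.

The most recent common ancestor of these taxa subtends ((H,C),((F,B),(L,(D,A)))).
That clade has exactly 7 tips — every listed taxon and nothing else — so the group is monophyletic.

Yes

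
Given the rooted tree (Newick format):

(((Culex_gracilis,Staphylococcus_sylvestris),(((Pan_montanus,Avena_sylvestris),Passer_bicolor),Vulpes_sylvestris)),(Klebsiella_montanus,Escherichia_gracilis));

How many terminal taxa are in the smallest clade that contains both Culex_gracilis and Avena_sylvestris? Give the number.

6

The MRCA of Culex_gracilis and Avena_sylvestris is the node subtending ((Culex_gracilis,Staphylococcus_sylvestris),(((Pan_montanus,Avena_sylvestris),Passer_bicolor),Vulpes_sylvestris)).
That clade contains 6 terminal taxa: Avena_sylvestris, Culex_gracilis, Pan_montanus, Passer_bicolor, Staphylococcus_sylvestris, Vulpes_sylvestris.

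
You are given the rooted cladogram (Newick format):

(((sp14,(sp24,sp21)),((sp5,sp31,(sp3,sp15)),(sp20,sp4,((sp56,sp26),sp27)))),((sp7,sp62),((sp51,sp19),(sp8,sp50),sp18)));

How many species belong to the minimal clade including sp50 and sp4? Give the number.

The MRCA of sp50 and sp4 is the root, so the clade is the entire tree.
That clade contains 19 terminal taxa: sp14, sp15, sp18, sp19, sp20, sp21, sp24, sp26, sp27, sp3, sp31, sp4, sp5, sp50, sp51, sp56, sp62, sp7, sp8.

19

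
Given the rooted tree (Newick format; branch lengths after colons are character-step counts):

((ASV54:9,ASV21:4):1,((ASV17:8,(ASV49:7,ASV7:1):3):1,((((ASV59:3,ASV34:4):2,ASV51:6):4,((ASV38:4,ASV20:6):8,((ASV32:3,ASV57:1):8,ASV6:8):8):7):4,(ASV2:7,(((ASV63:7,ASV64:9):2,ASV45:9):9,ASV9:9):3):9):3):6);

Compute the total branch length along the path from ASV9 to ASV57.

The path runs ASV9 → … → MRCA → … → ASV57; the MRCA is the node subtending ((((ASV59,ASV34),ASV51),((ASV38,ASV20),((ASV32,ASV57),ASV6))),(ASV2,(((ASV63,ASV64),ASV45),ASV9))).
Branch lengths along that path: 9 + 3 + 9 + 4 + 7 + 8 + 8 + 1 = 49.

49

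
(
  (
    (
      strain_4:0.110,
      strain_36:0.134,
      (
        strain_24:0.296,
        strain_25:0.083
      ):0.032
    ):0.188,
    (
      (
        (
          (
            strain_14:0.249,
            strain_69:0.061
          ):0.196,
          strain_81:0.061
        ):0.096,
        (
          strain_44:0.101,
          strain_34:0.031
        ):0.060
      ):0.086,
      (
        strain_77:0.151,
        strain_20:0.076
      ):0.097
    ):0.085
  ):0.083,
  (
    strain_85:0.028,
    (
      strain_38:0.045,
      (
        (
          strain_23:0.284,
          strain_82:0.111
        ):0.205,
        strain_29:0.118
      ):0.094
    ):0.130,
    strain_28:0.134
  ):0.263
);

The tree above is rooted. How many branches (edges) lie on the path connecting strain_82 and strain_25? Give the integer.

9

The MRCA of strain_82 and strain_25 is the root of the tree.
From strain_82 up to that node: 5 branches. From strain_25 up to the same node: 4 branches. Total: 5 + 4 = 9.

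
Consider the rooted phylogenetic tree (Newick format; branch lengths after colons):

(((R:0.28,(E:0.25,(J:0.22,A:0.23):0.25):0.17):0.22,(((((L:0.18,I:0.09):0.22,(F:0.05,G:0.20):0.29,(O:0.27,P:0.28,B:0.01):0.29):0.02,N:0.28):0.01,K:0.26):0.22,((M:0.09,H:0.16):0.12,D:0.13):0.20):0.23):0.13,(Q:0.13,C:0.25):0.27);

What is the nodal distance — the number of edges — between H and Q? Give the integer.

7

The MRCA of H and Q is the root of the tree.
From H up to that node: 5 branches. From Q up to the same node: 2 branches. Total: 5 + 2 = 7.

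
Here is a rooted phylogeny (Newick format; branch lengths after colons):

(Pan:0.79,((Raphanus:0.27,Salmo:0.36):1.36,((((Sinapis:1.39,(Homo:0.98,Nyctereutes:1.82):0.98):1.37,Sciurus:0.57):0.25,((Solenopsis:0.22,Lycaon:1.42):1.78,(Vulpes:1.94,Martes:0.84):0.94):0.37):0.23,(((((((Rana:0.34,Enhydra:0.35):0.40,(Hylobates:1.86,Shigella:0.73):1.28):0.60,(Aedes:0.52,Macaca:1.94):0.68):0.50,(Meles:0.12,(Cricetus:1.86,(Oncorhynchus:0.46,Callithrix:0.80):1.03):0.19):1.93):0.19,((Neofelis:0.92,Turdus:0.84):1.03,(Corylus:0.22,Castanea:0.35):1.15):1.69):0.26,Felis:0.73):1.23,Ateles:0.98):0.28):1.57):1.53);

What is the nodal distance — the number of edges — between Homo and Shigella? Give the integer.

The MRCA of Homo and Shigella is the node subtending ((((Sinapis,(Homo,Nyctereutes)),Sciurus),((Solenopsis,Lycaon),(Vulpes,Martes))),(((((((Rana,Enhydra),(Hylobates,Shigella)),(Aedes,Macaca)),(Meles,(Cricetus,(Oncorhynchus,Callithrix)))),((Neofelis,Turdus),(Corylus,Castanea))),Felis),Ateles)).
From Homo up to that node: 5 branches. From Shigella up to the same node: 8 branches. Total: 5 + 8 = 13.

13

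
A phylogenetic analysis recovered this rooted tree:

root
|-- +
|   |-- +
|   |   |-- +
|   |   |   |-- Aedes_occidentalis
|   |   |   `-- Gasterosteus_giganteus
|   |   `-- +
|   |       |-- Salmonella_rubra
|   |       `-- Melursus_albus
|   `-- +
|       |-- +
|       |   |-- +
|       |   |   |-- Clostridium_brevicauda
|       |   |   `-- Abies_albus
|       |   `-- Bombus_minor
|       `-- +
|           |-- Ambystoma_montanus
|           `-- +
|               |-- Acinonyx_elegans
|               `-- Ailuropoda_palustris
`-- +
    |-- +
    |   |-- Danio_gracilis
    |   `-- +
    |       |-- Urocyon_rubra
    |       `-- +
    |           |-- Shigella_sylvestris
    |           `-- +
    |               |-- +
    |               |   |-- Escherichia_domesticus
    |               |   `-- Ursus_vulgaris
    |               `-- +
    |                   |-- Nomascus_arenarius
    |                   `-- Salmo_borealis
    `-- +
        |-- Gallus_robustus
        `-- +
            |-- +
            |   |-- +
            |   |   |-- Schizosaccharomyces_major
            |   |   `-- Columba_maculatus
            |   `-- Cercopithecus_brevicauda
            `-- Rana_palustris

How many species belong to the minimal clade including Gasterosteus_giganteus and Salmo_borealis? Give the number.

22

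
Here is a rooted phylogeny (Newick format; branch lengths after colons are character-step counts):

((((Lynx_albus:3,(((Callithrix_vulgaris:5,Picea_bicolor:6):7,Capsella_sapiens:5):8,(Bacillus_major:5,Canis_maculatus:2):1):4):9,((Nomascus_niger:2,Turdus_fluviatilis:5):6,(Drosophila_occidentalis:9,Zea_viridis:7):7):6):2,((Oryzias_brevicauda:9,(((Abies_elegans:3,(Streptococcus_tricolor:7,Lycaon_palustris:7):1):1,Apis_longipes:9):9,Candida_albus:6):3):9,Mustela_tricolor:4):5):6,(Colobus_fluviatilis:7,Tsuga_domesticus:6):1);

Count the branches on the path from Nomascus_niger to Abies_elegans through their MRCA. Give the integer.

10

The MRCA of Nomascus_niger and Abies_elegans is the node subtending (((Lynx_albus,(((Callithrix_vulgaris,Picea_bicolor),Capsella_sapiens),(Bacillus_major,Canis_maculatus))),((Nomascus_niger,Turdus_fluviatilis),(Drosophila_occidentalis,Zea_viridis))),((Oryzias_brevicauda,(((Abies_elegans,(Streptococcus_tricolor,Lycaon_palustris)),Apis_longipes),Candida_albus)),Mustela_tricolor)).
From Nomascus_niger up to that node: 4 branches. From Abies_elegans up to the same node: 6 branches. Total: 4 + 6 = 10.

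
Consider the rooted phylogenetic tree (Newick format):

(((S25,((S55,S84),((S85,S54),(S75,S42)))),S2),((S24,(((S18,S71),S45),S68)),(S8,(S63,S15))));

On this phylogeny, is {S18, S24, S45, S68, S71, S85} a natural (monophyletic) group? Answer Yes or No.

The MRCA of the listed taxa is the root, so the smallest clade containing them is the whole tree.
That clade also contains S15, S2, S25, S42, S54, S55, S63, S75, S8, S84, which are not in the proposed group, so the group is not monophyletic.

No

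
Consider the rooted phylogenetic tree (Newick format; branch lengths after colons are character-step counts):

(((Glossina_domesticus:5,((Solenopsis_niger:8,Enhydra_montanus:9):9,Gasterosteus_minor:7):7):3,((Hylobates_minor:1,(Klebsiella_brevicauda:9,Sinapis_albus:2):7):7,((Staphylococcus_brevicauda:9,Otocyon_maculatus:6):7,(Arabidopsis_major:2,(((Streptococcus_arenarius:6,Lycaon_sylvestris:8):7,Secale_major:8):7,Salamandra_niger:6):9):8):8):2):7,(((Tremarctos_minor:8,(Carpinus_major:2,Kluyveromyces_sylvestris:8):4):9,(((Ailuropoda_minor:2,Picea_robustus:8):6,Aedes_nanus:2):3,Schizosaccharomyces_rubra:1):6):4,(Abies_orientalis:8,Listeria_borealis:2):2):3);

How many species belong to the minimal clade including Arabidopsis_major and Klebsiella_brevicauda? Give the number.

The MRCA of Arabidopsis_major and Klebsiella_brevicauda is the node subtending ((Hylobates_minor,(Klebsiella_brevicauda,Sinapis_albus)),((Staphylococcus_brevicauda,Otocyon_maculatus),(Arabidopsis_major,(((Streptococcus_arenarius,Lycaon_sylvestris),Secale_major),Salamandra_niger)))).
That clade contains 10 terminal taxa: Arabidopsis_major, Hylobates_minor, Klebsiella_brevicauda, Lycaon_sylvestris, Otocyon_maculatus, Salamandra_niger, Secale_major, Sinapis_albus, Staphylococcus_brevicauda, Streptococcus_arenarius.

10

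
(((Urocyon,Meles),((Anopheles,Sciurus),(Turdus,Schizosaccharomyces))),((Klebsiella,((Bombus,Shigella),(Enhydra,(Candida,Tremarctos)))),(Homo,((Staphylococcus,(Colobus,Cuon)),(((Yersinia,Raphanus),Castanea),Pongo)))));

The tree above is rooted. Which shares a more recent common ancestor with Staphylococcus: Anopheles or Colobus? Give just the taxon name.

The MRCA of Staphylococcus and Colobus subtends (Staphylococcus,(Colobus,Cuon)) (3 taxa).
The MRCA of Staphylococcus and Anopheles is the root, subtending the entire tree (20 taxa).
The first is nested inside the second, so Staphylococcus shares a more recent common ancestor with Colobus.

Colobus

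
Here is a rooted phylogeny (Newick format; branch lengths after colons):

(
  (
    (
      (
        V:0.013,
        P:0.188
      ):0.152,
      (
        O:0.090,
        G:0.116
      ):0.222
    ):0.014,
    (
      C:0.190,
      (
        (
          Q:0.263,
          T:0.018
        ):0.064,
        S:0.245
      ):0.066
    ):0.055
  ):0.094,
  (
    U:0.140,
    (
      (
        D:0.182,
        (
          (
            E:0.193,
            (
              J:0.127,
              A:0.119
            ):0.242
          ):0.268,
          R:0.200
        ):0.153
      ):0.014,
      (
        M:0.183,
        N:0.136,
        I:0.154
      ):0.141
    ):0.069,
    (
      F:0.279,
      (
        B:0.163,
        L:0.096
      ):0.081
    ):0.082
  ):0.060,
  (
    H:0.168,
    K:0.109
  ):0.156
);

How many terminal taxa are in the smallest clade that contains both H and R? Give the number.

The MRCA of H and R is the root, so the clade is the entire tree.
That clade contains 22 terminal taxa: A, B, C, D, E, F, G, H, I, J, K, L, M, N, O, P, Q, R, S, T, U, V.

22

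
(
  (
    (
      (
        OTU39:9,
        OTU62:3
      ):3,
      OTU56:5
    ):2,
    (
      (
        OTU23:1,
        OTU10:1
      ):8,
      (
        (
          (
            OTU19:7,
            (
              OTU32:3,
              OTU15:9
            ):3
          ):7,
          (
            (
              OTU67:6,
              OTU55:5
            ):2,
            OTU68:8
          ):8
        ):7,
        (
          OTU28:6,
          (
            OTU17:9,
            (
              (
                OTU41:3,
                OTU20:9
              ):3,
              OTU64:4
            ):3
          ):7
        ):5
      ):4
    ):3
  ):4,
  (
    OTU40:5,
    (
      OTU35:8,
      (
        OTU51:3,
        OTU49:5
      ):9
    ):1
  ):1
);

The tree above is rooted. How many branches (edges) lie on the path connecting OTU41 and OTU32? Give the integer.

9

The MRCA of OTU41 and OTU32 is the node subtending (((OTU19,(OTU32,OTU15)),((OTU67,OTU55),OTU68)),(OTU28,(OTU17,((OTU41,OTU20),OTU64)))).
From OTU41 up to that node: 5 branches. From OTU32 up to the same node: 4 branches. Total: 5 + 4 = 9.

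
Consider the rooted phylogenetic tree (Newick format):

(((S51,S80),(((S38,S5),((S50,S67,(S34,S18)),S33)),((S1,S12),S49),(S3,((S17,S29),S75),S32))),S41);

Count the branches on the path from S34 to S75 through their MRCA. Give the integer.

8

The MRCA of S34 and S75 is the node subtending (((S38,S5),((S50,S67,(S34,S18)),S33)),((S1,S12),S49),(S3,((S17,S29),S75),S32)).
From S34 up to that node: 5 branches. From S75 up to the same node: 3 branches. Total: 5 + 3 = 8.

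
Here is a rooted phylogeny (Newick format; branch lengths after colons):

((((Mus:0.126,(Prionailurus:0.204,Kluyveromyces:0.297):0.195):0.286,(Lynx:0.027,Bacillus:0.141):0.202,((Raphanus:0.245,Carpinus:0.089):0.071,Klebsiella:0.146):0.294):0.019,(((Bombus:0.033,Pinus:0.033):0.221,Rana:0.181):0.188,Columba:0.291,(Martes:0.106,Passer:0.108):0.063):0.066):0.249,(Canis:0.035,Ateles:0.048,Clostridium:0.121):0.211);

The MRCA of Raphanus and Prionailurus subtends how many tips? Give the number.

8

The MRCA of Raphanus and Prionailurus is the node subtending ((Mus,(Prionailurus,Kluyveromyces)),(Lynx,Bacillus),((Raphanus,Carpinus),Klebsiella)).
That clade contains 8 terminal taxa: Bacillus, Carpinus, Klebsiella, Kluyveromyces, Lynx, Mus, Prionailurus, Raphanus.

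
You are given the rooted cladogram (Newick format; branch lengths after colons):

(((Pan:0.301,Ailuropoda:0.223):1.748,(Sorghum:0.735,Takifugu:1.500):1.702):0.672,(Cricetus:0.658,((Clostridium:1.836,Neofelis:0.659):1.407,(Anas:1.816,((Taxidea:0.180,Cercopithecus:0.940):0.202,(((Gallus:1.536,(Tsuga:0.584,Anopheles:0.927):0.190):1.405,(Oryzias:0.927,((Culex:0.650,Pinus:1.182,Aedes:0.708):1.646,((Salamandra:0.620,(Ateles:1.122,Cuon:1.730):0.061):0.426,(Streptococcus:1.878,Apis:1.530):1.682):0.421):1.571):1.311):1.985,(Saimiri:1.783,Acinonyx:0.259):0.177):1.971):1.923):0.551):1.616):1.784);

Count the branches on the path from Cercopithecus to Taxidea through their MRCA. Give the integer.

2

The MRCA of Cercopithecus and Taxidea is the node subtending (Taxidea,Cercopithecus).
From Cercopithecus up to that node: 1 branch. From Taxidea up to the same node: 1 branch. Total: 1 + 1 = 2.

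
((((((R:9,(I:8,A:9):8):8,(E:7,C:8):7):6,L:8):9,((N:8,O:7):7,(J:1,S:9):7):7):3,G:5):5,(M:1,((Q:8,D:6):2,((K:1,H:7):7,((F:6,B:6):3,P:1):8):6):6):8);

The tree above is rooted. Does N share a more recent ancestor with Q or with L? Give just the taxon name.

L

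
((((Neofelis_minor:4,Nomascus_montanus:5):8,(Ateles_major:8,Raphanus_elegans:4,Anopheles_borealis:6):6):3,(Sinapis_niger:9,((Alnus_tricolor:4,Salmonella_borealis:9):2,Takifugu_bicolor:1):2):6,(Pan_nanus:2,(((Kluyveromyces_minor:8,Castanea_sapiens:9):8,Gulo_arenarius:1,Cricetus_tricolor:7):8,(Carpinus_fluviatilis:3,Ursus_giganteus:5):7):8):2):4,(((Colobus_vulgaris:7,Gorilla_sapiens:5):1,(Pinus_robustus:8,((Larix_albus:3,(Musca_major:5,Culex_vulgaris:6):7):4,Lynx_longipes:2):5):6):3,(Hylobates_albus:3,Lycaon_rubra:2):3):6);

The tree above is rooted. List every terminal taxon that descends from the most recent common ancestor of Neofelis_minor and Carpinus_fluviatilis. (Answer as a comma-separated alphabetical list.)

Alnus_tricolor, Anopheles_borealis, Ateles_major, Carpinus_fluviatilis, Castanea_sapiens, Cricetus_tricolor, Gulo_arenarius, Kluyveromyces_minor, Neofelis_minor, Nomascus_montanus, Pan_nanus, Raphanus_elegans, Salmonella_borealis, Sinapis_niger, Takifugu_bicolor, Ursus_giganteus

Tracing Neofelis_minor: it sits inside (Neofelis_minor,Nomascus_montanus).
Tracing Carpinus_fluviatilis: it sits inside (Carpinus_fluviatilis,Ursus_giganteus).
The smallest clade enclosing both is (((Neofelis_minor,Nomascus_montanus),(Ateles_major,Raphanus_elegans,Anopheles_borealis)),(Sinapis_niger,((Alnus_tricolor,Salmonella_borealis),Takifugu_bicolor)),(Pan_nanus,(((Kluyveromyces_minor,Castanea_sapiens),Gulo_arenarius,Cricetus_tricolor),(Carpinus_fluviatilis,Ursus_giganteus)))); the answer is its 16 terminal taxa in alphabetical order.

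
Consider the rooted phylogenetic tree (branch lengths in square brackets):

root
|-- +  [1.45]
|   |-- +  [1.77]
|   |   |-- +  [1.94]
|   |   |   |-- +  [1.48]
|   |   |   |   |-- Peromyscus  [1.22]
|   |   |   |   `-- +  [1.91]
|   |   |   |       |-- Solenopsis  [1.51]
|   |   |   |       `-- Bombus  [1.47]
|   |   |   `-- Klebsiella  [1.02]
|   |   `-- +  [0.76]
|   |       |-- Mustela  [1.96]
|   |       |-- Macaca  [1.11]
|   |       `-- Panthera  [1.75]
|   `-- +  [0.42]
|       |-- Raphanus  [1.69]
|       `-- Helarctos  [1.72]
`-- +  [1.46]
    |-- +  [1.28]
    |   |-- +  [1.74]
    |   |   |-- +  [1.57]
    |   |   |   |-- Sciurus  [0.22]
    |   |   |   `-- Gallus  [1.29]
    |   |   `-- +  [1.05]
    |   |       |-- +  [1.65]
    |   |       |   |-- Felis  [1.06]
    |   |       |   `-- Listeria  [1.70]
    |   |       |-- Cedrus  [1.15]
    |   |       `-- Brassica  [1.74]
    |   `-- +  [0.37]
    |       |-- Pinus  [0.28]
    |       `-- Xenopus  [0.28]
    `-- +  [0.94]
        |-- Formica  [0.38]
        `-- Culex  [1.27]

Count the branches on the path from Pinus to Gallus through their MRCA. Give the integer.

The MRCA of Pinus and Gallus is the node subtending (((Sciurus,Gallus),((Felis,Listeria),Cedrus,Brassica)),(Pinus,Xenopus)).
From Pinus up to that node: 2 branches. From Gallus up to the same node: 3 branches. Total: 2 + 3 = 5.

5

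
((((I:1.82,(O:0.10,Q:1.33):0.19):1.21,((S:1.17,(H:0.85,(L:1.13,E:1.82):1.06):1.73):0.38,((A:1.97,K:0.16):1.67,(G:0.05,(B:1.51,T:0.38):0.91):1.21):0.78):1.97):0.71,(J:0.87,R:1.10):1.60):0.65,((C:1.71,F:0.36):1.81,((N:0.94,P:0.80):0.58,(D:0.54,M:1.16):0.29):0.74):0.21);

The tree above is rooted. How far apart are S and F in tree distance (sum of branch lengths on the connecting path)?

7.26

The path runs S → … → MRCA → … → F; the MRCA is the root of the tree.
Branch lengths along that path: 1.17 + 0.38 + 1.97 + 0.71 + 0.65 + 0.21 + 1.81 + 0.36 = 7.26.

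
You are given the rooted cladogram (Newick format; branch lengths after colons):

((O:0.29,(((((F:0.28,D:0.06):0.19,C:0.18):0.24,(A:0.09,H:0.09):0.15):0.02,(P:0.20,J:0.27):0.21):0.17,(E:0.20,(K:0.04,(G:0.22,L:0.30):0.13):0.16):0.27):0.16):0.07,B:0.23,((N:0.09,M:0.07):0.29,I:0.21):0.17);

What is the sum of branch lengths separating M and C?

1.37

The path runs M → … → MRCA → … → C; the MRCA is the root of the tree.
Branch lengths along that path: 0.07 + 0.29 + 0.17 + 0.07 + 0.16 + 0.17 + 0.02 + 0.24 + 0.18 = 1.37.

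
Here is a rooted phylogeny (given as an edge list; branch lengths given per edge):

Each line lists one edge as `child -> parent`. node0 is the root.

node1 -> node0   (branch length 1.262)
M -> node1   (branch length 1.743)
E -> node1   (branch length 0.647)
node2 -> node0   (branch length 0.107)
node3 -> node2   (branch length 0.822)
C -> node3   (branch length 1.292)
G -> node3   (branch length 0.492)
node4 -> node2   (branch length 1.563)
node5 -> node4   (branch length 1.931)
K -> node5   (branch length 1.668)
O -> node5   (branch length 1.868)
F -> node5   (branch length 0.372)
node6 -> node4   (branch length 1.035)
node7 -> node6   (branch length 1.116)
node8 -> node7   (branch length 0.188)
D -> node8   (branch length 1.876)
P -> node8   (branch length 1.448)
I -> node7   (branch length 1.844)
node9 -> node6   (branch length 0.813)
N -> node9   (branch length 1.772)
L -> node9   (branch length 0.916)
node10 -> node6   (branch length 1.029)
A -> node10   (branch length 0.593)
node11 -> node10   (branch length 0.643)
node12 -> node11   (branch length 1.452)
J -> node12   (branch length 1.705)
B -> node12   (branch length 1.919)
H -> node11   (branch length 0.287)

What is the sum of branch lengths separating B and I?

The path runs B → … → MRCA → … → I; the MRCA is the node subtending (((D,P),I),(N,L),(A,((J,B),H))).
Branch lengths along that path: 1.919 + 1.452 + 0.643 + 1.029 + 1.116 + 1.844 = 8.003.

8.003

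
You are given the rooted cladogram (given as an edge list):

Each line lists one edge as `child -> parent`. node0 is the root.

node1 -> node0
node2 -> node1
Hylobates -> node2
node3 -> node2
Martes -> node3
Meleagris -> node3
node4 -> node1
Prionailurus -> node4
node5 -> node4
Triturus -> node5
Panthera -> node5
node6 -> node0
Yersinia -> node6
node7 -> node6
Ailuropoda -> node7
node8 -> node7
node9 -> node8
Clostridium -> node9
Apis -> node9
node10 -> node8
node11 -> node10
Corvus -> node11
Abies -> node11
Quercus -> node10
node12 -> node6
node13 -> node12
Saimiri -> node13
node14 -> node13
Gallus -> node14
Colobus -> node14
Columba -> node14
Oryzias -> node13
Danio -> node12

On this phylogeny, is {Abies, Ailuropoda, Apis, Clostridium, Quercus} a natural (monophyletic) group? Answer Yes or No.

The MRCA of the listed taxa subtends (Ailuropoda,((Clostridium,Apis),((Corvus,Abies),Quercus))).
That clade also contains Corvus, which is not in the proposed group, so the group is not monophyletic.

No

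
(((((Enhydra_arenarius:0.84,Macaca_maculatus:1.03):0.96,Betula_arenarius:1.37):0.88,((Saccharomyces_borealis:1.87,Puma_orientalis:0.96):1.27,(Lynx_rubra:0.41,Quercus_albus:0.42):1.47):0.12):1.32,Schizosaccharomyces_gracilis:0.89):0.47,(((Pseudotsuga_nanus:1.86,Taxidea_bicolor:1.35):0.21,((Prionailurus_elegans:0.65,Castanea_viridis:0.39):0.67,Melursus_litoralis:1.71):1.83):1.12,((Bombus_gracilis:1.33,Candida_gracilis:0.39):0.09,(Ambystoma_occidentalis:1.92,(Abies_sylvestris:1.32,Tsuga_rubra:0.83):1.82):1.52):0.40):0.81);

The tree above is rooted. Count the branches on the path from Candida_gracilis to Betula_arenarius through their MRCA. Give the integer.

The MRCA of Candida_gracilis and Betula_arenarius is the root of the tree.
From Candida_gracilis up to that node: 4 branches. From Betula_arenarius up to the same node: 4 branches. Total: 4 + 4 = 8.

8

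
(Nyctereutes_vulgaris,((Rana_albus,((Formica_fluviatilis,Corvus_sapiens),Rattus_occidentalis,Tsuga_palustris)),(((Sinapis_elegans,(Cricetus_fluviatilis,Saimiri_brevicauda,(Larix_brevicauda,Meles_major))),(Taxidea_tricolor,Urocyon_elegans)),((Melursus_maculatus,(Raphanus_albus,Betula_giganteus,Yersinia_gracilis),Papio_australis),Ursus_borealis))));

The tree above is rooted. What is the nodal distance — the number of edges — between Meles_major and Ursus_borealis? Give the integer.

7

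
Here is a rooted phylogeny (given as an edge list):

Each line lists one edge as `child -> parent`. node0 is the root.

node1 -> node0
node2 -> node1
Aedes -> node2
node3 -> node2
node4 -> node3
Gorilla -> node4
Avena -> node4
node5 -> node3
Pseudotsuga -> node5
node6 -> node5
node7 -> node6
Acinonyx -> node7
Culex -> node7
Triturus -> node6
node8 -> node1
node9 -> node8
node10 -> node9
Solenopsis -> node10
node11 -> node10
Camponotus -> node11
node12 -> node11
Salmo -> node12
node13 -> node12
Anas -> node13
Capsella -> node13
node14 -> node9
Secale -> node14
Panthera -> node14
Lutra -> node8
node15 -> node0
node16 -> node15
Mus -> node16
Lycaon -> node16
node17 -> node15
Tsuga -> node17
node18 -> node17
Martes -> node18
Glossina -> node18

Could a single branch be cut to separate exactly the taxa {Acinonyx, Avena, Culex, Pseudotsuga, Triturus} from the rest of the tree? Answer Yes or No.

The MRCA of the listed taxa subtends ((Gorilla,Avena),(Pseudotsuga,((Acinonyx,Culex),Triturus))).
That clade also contains Gorilla, which is not in the proposed group, so the group is not monophyletic.

No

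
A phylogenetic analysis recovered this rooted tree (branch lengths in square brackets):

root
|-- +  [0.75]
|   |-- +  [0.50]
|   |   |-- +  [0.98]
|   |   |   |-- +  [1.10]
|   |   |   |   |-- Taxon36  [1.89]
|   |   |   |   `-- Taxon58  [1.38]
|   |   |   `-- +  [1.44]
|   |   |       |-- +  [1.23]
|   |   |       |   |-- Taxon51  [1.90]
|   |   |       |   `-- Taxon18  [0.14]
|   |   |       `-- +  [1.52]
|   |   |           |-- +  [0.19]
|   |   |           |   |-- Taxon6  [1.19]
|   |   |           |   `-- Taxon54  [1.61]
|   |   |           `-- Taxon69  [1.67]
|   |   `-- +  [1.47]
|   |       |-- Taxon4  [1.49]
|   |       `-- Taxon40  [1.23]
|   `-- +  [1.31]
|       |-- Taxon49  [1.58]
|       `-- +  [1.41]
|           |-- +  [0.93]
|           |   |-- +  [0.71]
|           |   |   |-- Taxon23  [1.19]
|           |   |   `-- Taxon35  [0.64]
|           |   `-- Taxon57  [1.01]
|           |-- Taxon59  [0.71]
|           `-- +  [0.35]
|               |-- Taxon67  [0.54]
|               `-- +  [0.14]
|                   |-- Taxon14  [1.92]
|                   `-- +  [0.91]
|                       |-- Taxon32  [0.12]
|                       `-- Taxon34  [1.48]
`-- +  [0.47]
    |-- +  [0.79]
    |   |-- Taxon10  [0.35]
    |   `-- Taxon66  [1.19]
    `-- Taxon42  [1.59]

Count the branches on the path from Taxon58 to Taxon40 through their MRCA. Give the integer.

5

The MRCA of Taxon58 and Taxon40 is the node subtending (((Taxon36,Taxon58),((Taxon51,Taxon18),((Taxon6,Taxon54),Taxon69))),(Taxon4,Taxon40)).
From Taxon58 up to that node: 3 branches. From Taxon40 up to the same node: 2 branches. Total: 3 + 2 = 5.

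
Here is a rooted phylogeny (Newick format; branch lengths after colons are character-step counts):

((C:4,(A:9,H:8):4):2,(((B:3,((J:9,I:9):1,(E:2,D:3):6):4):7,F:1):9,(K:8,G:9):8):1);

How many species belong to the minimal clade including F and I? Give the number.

6

The MRCA of F and I is the node subtending ((B,((J,I),(E,D))),F).
That clade contains 6 terminal taxa: B, D, E, F, I, J.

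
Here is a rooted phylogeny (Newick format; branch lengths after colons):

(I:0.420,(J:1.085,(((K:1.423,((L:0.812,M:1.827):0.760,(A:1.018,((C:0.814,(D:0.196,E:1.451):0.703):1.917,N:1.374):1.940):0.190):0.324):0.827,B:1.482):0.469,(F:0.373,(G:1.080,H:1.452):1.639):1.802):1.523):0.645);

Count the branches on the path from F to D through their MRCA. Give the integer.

The MRCA of F and D is the node subtending (((K,((L,M),(A,((C,(D,E)),N)))),B),(F,(G,H))).
From F up to that node: 2 branches. From D up to the same node: 8 branches. Total: 2 + 8 = 10.

10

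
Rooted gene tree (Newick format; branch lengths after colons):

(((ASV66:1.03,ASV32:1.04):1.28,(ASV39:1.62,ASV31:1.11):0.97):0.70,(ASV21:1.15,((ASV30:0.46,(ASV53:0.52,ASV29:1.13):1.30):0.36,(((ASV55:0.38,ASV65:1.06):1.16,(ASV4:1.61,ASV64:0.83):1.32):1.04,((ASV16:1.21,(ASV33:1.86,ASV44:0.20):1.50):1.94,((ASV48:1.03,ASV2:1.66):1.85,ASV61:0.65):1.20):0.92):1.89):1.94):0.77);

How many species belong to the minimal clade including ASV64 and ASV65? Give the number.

4

The MRCA of ASV64 and ASV65 is the node subtending ((ASV55,ASV65),(ASV4,ASV64)).
That clade contains 4 terminal taxa: ASV4, ASV55, ASV64, ASV65.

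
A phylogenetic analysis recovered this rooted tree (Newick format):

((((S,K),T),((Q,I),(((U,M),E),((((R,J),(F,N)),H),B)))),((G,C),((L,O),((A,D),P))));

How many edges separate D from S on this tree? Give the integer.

9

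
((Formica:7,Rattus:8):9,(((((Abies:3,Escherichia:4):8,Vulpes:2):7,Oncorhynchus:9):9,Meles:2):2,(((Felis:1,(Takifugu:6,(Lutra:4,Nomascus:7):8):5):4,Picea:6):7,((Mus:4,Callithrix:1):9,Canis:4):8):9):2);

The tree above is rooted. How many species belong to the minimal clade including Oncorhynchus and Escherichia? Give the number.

The MRCA of Oncorhynchus and Escherichia is the node subtending (((Abies,Escherichia),Vulpes),Oncorhynchus).
That clade contains 4 terminal taxa: Abies, Escherichia, Oncorhynchus, Vulpes.

4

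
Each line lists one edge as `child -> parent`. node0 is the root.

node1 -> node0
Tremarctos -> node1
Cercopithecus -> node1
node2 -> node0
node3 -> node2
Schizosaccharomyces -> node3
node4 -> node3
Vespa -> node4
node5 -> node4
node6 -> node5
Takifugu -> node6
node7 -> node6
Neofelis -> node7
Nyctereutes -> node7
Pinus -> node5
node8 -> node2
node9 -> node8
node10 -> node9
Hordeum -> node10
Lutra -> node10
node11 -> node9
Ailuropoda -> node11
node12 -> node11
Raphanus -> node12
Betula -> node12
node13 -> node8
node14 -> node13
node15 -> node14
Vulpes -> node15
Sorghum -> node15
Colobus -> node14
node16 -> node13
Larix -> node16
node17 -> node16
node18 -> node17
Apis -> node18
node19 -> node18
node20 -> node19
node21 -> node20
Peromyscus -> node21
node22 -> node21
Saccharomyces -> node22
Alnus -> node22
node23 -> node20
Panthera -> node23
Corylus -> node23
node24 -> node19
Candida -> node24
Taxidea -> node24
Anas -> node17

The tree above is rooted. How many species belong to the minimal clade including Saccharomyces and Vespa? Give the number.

24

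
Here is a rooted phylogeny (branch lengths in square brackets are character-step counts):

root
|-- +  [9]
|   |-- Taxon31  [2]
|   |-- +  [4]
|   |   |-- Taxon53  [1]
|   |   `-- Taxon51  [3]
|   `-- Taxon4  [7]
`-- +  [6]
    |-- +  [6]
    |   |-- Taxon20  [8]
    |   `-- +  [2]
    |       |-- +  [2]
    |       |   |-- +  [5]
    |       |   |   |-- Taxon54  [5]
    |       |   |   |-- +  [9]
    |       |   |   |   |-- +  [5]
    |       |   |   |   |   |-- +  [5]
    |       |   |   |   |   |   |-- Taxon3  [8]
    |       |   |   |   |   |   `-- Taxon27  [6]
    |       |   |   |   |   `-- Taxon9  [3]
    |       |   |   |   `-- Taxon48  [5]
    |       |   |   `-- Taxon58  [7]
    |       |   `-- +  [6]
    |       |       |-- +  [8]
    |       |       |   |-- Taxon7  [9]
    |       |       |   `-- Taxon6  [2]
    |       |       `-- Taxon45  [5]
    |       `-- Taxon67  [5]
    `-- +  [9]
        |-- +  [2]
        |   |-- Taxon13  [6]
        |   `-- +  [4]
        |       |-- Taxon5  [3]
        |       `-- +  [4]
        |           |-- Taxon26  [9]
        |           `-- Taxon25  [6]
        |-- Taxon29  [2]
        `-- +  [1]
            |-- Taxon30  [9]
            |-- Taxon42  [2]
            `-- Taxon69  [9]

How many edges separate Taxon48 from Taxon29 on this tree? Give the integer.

8

The MRCA of Taxon48 and Taxon29 is the node subtending ((Taxon20,(((Taxon54,(((Taxon3,Taxon27),Taxon9),Taxon48),Taxon58),((Taxon7,Taxon6),Taxon45)),Taxon67)),((Taxon13,(Taxon5,(Taxon26,Taxon25))),Taxon29,(Taxon30,Taxon42,Taxon69))).
From Taxon48 up to that node: 6 branches. From Taxon29 up to the same node: 2 branches. Total: 6 + 2 = 8.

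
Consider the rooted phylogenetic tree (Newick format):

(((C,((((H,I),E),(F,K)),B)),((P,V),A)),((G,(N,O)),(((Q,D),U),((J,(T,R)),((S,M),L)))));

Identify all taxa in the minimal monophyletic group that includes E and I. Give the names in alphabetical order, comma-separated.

Tracing E: it sits inside ((H,I),E).
Tracing I: it sits inside (H,I).
The smallest clade enclosing both is ((H,I),E); the answer is its 3 terminal taxa in alphabetical order.

E, H, I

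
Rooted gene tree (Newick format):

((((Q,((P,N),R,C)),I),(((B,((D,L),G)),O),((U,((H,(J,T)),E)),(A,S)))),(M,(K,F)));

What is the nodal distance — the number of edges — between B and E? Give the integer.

7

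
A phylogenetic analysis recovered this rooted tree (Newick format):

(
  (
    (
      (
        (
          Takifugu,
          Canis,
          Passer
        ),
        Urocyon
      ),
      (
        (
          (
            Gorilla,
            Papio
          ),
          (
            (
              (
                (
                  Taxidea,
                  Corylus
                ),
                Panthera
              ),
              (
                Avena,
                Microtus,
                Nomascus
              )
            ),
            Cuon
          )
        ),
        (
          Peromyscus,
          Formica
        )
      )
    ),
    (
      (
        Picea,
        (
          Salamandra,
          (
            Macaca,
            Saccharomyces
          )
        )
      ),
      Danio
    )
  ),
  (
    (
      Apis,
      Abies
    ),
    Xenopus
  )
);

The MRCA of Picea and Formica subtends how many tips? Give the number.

The MRCA of Picea and Formica is the node subtending ((((Takifugu,Canis,Passer),Urocyon),(((Gorilla,Papio),((((Taxidea,Corylus),Panthera),(Avena,Microtus,Nomascus)),Cuon)),(Peromyscus,Formica))),((Picea,(Salamandra,(Macaca,Saccharomyces))),Danio)).
That clade contains 20 terminal taxa: Avena, Canis, Corylus, Cuon, Danio, Formica, Gorilla, Macaca, Microtus, Nomascus, Panthera, Papio, Passer, Peromyscus, Picea, Saccharomyces, Salamandra, Takifugu, Taxidea, Urocyon.

20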